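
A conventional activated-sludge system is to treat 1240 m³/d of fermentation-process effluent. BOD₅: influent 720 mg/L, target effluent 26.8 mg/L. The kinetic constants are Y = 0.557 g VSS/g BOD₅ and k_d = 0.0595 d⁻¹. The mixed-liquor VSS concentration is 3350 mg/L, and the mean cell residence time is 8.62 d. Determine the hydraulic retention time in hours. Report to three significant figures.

τ ≈ 15.8 h

From the SRT design equation V = Y Q (S₀−S) θ_c / [X (1 + k_d θ_c)] = 0.557 × 1240 × (720 − 26.8) × 8.62 / [3350 × (1 + 0.0595 × 8.62)] = 4.13×10^6 / 5068 = 814.3 m³.
Hydraulic retention time τ = V/Q = 814.3 / 1240 = 0.6567 d = 15.76 h.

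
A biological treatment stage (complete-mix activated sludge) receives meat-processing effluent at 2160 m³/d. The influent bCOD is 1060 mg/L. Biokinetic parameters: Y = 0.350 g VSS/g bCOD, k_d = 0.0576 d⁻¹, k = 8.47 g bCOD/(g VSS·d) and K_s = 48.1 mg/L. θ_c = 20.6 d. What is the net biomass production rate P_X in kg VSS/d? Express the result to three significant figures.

P_X ≈ 366 kg VSS/d

Effluent substrate depends only on kinetics and SRT: S = K_s(1 + k_d θ_c) / [θ_c(Yk − k_d) − 1] = 48.1 × (1 + 0.0576 × 20.6) / [20.6 × (0.350 × 8.47 − 0.0576) − 1] = 105.2 / 58.88 = 1.786 mg/L.
Y_obs = Y / (1 + k_d θ_c) = 0.350 / (1 + 0.0576 × 20.6) = 0.350 / 2.187 = 0.1601.
ΔS = 1060 − 1.79 = 1058 mg/L, so the substrate removal rate is 2160 × 1058/1000 = 2286 kg bCOD/d.
Biomass produced: P_X = Y_obs·Q·ΔS = 0.1601 × 2286 ≈ 365.9 kg VSS/d.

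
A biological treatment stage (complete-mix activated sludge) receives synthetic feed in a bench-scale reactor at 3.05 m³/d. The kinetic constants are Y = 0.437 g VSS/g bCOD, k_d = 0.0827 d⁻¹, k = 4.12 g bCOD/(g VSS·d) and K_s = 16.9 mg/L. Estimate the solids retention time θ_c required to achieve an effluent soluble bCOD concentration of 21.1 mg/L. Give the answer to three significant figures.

Specific growth rate at S = 21.1 mg/L: μ = YkS/(K_s+S) = 0.437·4.12·21.1/(16.9+21.1) = 0.9997 d⁻¹.
Then 1/θ_c = μ − k_d = 0.9997 − 0.0827 = 0.9170 d⁻¹, giving θ_c = 1.090 d.

θ_c ≈ 1.09 d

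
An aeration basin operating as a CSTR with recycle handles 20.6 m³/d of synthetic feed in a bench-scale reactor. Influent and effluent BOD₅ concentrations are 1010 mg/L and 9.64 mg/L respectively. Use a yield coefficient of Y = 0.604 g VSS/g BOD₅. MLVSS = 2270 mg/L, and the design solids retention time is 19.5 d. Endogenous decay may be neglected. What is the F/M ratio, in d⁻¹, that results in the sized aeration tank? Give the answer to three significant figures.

V·X = Y·Q·ΔS·θ_c gives V = 0.604 × 20.6 × (1010 − 9.64) × 19.5 / 2270 = 106.9 m³.
Food-to-microorganism ratio F/M = Q S₀ / (V X) = 20.6 × 1010 / (106.9 × 2270) = 0.08572 d⁻¹.

F/M ≈ 0.0857 d⁻¹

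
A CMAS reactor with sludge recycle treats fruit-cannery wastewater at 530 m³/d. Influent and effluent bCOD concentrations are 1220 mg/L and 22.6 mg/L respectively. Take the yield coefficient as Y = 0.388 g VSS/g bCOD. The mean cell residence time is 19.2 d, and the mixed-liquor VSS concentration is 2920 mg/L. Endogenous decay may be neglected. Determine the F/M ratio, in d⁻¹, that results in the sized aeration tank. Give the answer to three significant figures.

Biomass mass balance (decay neglected): V·X = Y·Q·(S₀ − S)·θ_c, so V = 0.388 × 530 × (1220 − 22.6) × 19.2 / 2920 = 1619 m³.
F/M = applied load / biomass = Q·S₀/(V·X) = 530 × 1220 / (1619 × 2920) = 0.1368 d⁻¹.

F/M ≈ 0.137 d⁻¹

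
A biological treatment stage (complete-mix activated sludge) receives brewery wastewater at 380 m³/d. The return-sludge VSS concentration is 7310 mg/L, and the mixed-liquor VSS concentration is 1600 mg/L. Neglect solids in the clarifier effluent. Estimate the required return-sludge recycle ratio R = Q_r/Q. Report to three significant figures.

Solids balance on the clarifier gives (1+R)X = R·X_r, so R = X/(X_r − X) = 1600 / (7310 − 1600) = 0.2802.

R ≈ 0.280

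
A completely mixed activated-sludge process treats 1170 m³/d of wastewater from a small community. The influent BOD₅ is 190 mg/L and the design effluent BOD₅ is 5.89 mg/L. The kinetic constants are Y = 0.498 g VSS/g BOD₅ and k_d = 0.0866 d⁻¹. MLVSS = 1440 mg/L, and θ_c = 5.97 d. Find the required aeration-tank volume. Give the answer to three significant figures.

V ≈ 293 m³

Steady-state biomass mass balance: V·X·(1 + k_d·θ_c) = Y·Q·(S₀ − S)·θ_c, so V = 0.498 × 1170 × (190 − 5.89) × 5.97 / [1440 × (1 + 0.0866 × 5.97)] = 6.4×10^5 / 2184 = 293.2 m³.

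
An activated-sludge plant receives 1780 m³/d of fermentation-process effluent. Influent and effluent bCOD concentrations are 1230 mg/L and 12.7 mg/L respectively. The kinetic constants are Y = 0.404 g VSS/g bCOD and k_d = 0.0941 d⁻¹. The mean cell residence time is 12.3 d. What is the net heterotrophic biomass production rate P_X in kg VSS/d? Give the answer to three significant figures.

The observed yield is Y_obs = Y/(1 + k_d·θ_c) = 0.404 / (1 + 0.0941 × 12.3) = 0.404 / 2.157 = 0.1873 g VSS per g bCOD removed.
Mass of bCOD removed per day: Q(S₀ − S) = 1780 × 1217 g/m³ = 2167 kg/d.
Biomass produced: P_X = Y_obs·Q·ΔS = 0.1873 × 2167 ≈ 405.8 kg VSS/d.

P_X ≈ 406 kg VSS/d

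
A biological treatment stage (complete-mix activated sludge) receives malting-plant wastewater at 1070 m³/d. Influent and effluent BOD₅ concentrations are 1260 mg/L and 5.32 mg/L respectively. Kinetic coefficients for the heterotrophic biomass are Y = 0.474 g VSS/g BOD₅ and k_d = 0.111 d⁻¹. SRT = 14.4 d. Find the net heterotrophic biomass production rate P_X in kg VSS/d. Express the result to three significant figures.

P_X ≈ 245 kg VSS/d

Observed yield with endogenous decay: Y_obs = Y / (1 + k_d·θ_c) = 0.474 / (1 + 0.111 × 14.4) = 0.474 / 2.598 = 0.1824 g VSS/g BOD₅.
ΔS = 1260 − 5.32 = 1255 mg/L, so the substrate removal rate is 1070 × 1255/1000 = 1343 kg BOD₅/d.
Net biomass production P_X = Y_obs × Q·(S₀ − S) = 0.1824 × 1343 = 244.9 kg VSS/d.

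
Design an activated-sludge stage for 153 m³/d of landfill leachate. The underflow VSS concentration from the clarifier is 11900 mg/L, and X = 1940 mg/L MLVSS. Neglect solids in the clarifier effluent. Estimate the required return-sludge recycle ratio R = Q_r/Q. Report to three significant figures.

R ≈ 0.195

Mass balance around the secondary clarifier (neglecting effluent solids): R = X / (X_r − X) = 1940 / (11900 − 1940) = 0.1948.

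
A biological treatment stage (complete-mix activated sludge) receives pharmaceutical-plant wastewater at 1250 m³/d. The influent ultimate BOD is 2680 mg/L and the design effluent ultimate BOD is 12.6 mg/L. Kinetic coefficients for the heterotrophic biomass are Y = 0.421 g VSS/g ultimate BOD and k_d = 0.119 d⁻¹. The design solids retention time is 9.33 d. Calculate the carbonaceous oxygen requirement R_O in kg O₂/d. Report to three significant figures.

R_O ≈ 2390 kg O₂/d

Correct the yield for decay: Y_obs = Y/(1 + k_d θ_c) = 0.421 / (1 + 0.119 × 9.33) = 0.421 / 2.110 = 0.1995.
Mass of ultimate BOD removed per day: Q(S₀ − S) = 1250 × 2667 g/m³ = 3334 kg/d.
P_X = Y_obs·Q·(S₀ − S) = 0.1995 × 3334 = 665.2 kg VSS/d.
R_O = Q·(S₀ − S) − 1.42·P_X = 3334 − 1.42 × 665.2 = 2390 kg O₂/d.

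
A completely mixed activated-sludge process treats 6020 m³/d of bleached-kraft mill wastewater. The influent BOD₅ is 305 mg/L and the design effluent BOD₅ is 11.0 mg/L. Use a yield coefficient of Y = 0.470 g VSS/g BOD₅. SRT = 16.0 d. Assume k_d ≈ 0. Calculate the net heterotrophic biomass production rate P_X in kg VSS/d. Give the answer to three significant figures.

P_X ≈ 832 kg VSS/d

With endogenous decay neglected, the observed yield equals the true yield: Y_obs = Y = 0.470 g VSS/g BOD₅.
Substrate removed = Q·(S₀ − S) = 6020 m³/d × (305 − 11.0) g/m³ = 1.77×10^6 g/d = 1770 kg/d.
So the net sludge growth is P_X = 0.4700 × 1770 = 831.8 kg VSS/d.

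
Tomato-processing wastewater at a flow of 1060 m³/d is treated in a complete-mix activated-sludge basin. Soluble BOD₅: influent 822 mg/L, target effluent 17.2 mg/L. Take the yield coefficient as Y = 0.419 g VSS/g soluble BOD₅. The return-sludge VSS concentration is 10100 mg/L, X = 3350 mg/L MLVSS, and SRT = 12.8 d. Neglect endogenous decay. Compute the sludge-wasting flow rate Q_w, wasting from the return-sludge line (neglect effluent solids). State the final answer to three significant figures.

Biomass mass balance (decay neglected): V·X = Y·Q·(S₀ − S)·θ_c, so V = 0.419 × 1060 × (822 − 17.2) × 12.8 / 3350 = 1366 m³.
θ_c = V·X/(Q_w·X_r) when wasting from the recycle, so Q_w = V·X/(θ_c·X_r) = 1366 × 3350 / (12.8 × 10100) = 35.39 m³/d.

Q_w ≈ 35.4 m³/d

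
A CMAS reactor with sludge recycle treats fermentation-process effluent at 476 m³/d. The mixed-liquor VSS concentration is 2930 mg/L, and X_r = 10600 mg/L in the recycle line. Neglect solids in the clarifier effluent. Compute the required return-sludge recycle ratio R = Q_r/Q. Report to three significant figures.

R ≈ 0.382

Solids balance on the clarifier gives (1+R)X = R·X_r, so R = X/(X_r − X) = 2930 / (10600 − 2930) = 0.3820.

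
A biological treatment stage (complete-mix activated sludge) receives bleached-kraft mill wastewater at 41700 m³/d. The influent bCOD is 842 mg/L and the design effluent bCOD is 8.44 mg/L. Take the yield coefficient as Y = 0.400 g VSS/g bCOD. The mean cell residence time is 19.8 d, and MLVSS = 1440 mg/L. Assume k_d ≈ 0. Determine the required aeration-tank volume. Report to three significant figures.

V ≈ 191000 m³

V·X = Y·Q·ΔS·θ_c gives V = 0.400 × 41700 × (842 − 8.44) × 19.8 / 1440 = 191177 m³.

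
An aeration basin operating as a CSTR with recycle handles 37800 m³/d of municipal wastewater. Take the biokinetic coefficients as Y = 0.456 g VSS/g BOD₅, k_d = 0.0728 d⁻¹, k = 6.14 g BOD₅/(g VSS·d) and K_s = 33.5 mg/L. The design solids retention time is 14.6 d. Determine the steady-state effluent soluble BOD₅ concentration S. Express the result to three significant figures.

From the Monod/SRT balance for a CMAS, S = K_s·(1+k_d θ_c)/[θ_c·(Y k − k_d) − 1] = 33.5 × (1 + 0.0728 × 14.6) / [14.6 × (0.456 × 6.14 − 0.0728) − 1] = 69.11 / 38.81 = 1.780 mg/L.

S ≈ 1.78 mg/L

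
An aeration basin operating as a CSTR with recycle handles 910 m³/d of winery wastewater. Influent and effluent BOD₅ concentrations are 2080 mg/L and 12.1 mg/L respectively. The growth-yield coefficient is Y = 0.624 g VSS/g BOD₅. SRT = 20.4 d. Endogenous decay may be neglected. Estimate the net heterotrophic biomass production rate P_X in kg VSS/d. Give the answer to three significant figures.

With endogenous decay neglected, the observed yield equals the true yield: Y_obs = Y = 0.624 g VSS/g BOD₅.
Mass of BOD₅ removed per day: Q(S₀ − S) = 910 × 2068 g/m³ = 1882 kg/d.
Biomass produced: P_X = Y_obs·Q·ΔS = 0.6240 × 1882 ≈ 1174 kg VSS/d.

P_X ≈ 1170 kg VSS/d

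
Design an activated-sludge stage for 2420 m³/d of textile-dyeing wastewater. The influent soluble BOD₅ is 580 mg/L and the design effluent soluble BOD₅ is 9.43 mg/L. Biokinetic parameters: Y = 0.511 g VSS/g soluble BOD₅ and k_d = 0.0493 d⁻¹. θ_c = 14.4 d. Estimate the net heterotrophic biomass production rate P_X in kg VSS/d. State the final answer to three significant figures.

The observed yield is Y_obs = Y/(1 + k_d·θ_c) = 0.511 / (1 + 0.0493 × 14.4) = 0.511 / 1.710 = 0.2988 g VSS per g soluble BOD₅ removed.
Mass of soluble BOD₅ removed per day: Q(S₀ − S) = 2420 × 570.6 g/m³ = 1381 kg/d.
Net biomass production P_X = Y_obs × Q·(S₀ − S) = 0.2988 × 1381 = 412.6 kg VSS/d.

P_X ≈ 413 kg VSS/d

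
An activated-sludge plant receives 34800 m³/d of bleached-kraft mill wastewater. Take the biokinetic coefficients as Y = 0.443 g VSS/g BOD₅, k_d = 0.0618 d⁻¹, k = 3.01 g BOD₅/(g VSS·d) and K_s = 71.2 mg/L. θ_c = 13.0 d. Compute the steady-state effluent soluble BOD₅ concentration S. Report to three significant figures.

S ≈ 8.27 mg/L

Effluent substrate depends only on kinetics and SRT: S = K_s(1 + k_d θ_c) / [θ_c(Yk − k_d) − 1] = 71.2 × (1 + 0.0618 × 13.0) / [13.0 × (0.443 × 3.01 − 0.0618) − 1] = 128.4 / 15.53 = 8.267 mg/L.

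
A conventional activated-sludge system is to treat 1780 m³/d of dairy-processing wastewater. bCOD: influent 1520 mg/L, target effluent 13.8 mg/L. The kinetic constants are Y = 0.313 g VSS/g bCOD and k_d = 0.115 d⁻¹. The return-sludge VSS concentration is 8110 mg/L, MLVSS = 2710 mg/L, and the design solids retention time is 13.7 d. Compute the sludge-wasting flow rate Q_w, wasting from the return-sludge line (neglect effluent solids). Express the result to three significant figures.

Rearranging the biomass balance for a CMAS with decay, V = Y·Q·ΔS·θ_c / [X·(1+k_d θ_c)] = 0.313 × 1780 × (1520 − 13.8) × 13.7 / [2710 × (1 + 0.115 × 13.7)] = 1.15×10^7 / 6980 = 1647 m³.
θ_c = V·X/(Q_w·X_r) when wasting from the recycle, so Q_w = V·X/(θ_c·X_r) = 1647 × 2710 / (13.7 × 8110) = 40.18 m³/d.

Q_w ≈ 40.2 m³/d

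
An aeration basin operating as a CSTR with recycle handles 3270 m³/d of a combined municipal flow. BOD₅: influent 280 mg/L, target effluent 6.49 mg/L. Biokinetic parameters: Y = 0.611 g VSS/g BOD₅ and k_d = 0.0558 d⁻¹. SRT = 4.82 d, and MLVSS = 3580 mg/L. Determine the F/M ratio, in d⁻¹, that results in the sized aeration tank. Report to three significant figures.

From the SRT design equation V = Y Q (S₀−S) θ_c / [X (1 + k_d θ_c)] = 0.611 × 3270 × (280 − 6.49) × 4.82 / [3580 × (1 + 0.0558 × 4.82)] = 2.63×10^6 / 4543 = 579.8 m³.
F/M = applied load / biomass = Q·S₀/(V·X) = 3270 × 280 / (579.8 × 3580) = 0.4411 d⁻¹.

F/M ≈ 0.441 d⁻¹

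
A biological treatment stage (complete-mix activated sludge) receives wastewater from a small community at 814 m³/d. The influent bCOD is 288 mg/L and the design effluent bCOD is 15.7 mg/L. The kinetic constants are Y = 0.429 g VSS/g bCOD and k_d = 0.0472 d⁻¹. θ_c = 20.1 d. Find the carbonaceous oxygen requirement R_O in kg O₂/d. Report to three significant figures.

R_O ≈ 152 kg O₂/d

Correct the yield for decay: Y_obs = Y/(1 + k_d θ_c) = 0.429 / (1 + 0.0472 × 20.1) = 0.429 / 1.949 = 0.2201.
Substrate removed = Q·(S₀ − S) = 814 m³/d × (288 − 15.7) g/m³ = 2.22×10^5 g/d = 221.7 kg/d.
P_X = Y_obs·Q·(S₀ − S) = 0.2201 × 221.7 = 48.80 kg VSS/d.
R_O = Q·ΔS − 1.42 P_X = 221.7 − 69.29 = 152.4 kg O₂/d.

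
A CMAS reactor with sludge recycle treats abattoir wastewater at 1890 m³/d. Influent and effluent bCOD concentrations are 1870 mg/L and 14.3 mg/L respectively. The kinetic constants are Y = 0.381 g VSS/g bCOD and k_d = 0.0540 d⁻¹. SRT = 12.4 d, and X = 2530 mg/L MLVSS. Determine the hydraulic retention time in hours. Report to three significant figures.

τ ≈ 49.8 h

Steady-state biomass mass balance: V·X·(1 + k_d·θ_c) = Y·Q·(S₀ − S)·θ_c, so V = 0.381 × 1890 × (1870 − 14.3) × 12.4 / [2530 × (1 + 0.0540 × 12.4)] = 1.66×10^7 / 4224 = 3923 m³.
Hydraulic retention time τ = V/Q = 3923 / 1890 = 2.075 d = 49.81 h.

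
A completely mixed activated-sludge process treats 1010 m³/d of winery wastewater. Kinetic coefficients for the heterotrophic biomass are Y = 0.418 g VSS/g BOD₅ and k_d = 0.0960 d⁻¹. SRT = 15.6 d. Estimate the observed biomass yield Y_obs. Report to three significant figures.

Observed yield with endogenous decay: Y_obs = Y / (1 + k_d·θ_c) = 0.418 / (1 + 0.0960 × 15.6) = 0.418 / 2.498 = 0.1674 g VSS/g BOD₅.

Y_obs ≈ 0.167 g VSS/g BOD₅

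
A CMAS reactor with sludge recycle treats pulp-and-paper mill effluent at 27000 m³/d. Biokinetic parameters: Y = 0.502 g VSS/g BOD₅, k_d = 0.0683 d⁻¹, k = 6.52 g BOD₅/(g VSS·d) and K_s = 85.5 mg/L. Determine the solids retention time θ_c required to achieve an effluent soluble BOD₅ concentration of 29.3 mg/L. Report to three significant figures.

θ_c ≈ 1.30 d

From 1/θ_c = Y·k·S/(K_s + S) − k_d: Y·k·S/(K_s+S) = 0.502 × 6.52 × 29.3 / (85.5 + 29.3) = 0.8354 d⁻¹.
θ_c = 1/(μ − k_d) = 1/(0.8354 − 0.0683) = 1/0.7671 = 1.304 d.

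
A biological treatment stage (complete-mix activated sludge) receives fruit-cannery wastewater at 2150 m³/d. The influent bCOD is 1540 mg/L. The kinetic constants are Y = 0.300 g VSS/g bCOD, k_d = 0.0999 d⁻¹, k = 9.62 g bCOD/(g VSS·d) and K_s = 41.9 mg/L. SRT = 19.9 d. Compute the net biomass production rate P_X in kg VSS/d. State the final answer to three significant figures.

P_X ≈ 332 kg VSS/d

For a completely mixed reactor with recycle the Lawrence–McCarty relation gives S = K_s·(1 + k_d·θ_c) / [θ_c·(Y·k − k_d) − 1] = 41.9 × (1 + 0.0999 × 19.9) / [19.9 × (0.300 × 9.62 − 0.0999) − 1] = 125.2 / 54.44 = 2.300 mg/L.
The observed yield is Y_obs = Y/(1 + k_d·θ_c) = 0.300 / (1 + 0.0999 × 19.9) = 0.300 / 2.988 = 0.1004 g VSS per g bCOD removed.
ΔS = 1540 − 2.30 = 1538 mg/L, so the substrate removal rate is 2150 × 1538/1000 = 3306 kg bCOD/d.
Biomass produced: P_X = Y_obs·Q·ΔS = 0.1004 × 3306 ≈ 331.9 kg VSS/d.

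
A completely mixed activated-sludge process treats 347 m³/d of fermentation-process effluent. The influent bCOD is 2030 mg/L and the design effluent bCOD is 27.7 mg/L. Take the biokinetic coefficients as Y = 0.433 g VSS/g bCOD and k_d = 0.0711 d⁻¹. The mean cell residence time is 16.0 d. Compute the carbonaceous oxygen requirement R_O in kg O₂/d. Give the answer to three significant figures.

Y_obs = Y / (1 + k_d θ_c) = 0.433 / (1 + 0.0711 × 16.0) = 0.433 / 2.138 = 0.2026.
Mass of bCOD removed per day: Q(S₀ − S) = 347 × 2002 g/m³ = 694.8 kg/d.
Biomass synthesised: P_X = Y_obs × 694.8 = 140.7 kg VSS/d.
Carbonaceous O₂ demand = substrate oxidised − cell-mass equivalent = 694.8 − 1.42 × 140.7 = 494.9 kg O₂/d.

R_O ≈ 495 kg O₂/d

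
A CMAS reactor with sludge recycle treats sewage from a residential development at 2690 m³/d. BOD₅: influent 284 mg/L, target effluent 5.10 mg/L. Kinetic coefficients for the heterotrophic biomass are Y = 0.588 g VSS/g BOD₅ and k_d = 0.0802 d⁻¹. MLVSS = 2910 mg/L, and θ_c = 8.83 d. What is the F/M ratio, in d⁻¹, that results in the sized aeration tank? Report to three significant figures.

F/M ≈ 0.335 d⁻¹

Rearranging the biomass balance for a CMAS with decay, V = Y·Q·ΔS·θ_c / [X·(1+k_d θ_c)] = 0.588 × 2690 × (284 − 5.10) × 8.83 / [2910 × (1 + 0.0802 × 8.83)] = 3.9×10^6 / 4971 = 783.6 m³.
Food-to-microorganism ratio F/M = Q S₀ / (V X) = 2690 × 284 / (783.6 × 2910) = 0.3350 d⁻¹.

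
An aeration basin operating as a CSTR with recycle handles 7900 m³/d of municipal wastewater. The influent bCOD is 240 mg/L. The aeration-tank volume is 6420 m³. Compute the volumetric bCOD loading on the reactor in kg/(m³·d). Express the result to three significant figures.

L_v ≈ 0.295 kg bCOD/(m³·d)

Applied bCOD load per unit volume = Q·S₀/V = (7900 × 240/1000)/6420 = 0.2953 kg bCOD·m⁻³·d⁻¹.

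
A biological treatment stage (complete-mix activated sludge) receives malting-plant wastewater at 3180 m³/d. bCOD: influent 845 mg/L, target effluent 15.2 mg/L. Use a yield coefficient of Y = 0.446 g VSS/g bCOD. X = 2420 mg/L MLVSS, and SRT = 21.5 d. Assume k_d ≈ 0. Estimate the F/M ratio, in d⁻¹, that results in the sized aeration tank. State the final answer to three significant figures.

With k_d = 0 the design equation reduces to V = Y Q (S₀−S) θ_c / X = 0.446 × 3180 × (845 − 15.2) × 21.5 / 2420 = 10456 m³.
F/M = applied load / biomass = Q·S₀/(V·X) = 3180 × 845 / (10456 × 2420) = 0.1062 d⁻¹.

F/M ≈ 0.106 d⁻¹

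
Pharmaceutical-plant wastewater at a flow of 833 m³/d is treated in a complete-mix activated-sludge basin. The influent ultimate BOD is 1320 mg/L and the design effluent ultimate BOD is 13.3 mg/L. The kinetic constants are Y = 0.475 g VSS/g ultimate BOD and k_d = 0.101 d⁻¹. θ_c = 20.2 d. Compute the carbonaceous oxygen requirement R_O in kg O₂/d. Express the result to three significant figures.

Correct the yield for decay: Y_obs = Y/(1 + k_d θ_c) = 0.475 / (1 + 0.101 × 20.2) = 0.475 / 3.040 = 0.1562.
Mass of ultimate BOD removed per day: Q(S₀ − S) = 833 × 1307 g/m³ = 1088 kg/d.
Biomass synthesised: P_X = Y_obs × 1088 = 170.1 kg VSS/d.
R_O = Q·(S₀ − S) − 1.42·P_X = 1088 − 1.42 × 170.1 = 847.0 kg O₂/d.

R_O ≈ 847 kg O₂/d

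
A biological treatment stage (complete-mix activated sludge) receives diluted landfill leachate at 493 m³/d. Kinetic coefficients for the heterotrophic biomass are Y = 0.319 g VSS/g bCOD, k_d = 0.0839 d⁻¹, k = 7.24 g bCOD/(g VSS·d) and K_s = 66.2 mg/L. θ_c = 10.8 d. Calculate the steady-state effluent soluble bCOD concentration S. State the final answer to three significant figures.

Effluent substrate depends only on kinetics and SRT: S = K_s(1 + k_d θ_c) / [θ_c(Yk − k_d) − 1] = 66.2 × (1 + 0.0839 × 10.8) / [10.8 × (0.319 × 7.24 − 0.0839) − 1] = 126.2 / 23.04 = 5.477 mg/L.

S ≈ 5.48 mg/L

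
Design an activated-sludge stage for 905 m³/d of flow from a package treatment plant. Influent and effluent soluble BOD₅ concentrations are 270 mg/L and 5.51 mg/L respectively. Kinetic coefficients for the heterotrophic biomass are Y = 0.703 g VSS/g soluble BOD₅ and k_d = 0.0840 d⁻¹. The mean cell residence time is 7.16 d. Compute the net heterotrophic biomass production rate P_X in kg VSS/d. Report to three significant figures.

Y_obs = Y / (1 + k_d θ_c) = 0.703 / (1 + 0.0840 × 7.16) = 0.703 / 1.601 = 0.4390.
Q·(S₀ − S) = 905 × (270 − 5.51) × 10⁻³ = 239.4 kg/d removed.
So the net sludge growth is P_X = 0.4390 × 239.4 = 105.1 kg VSS/d.

P_X ≈ 105 kg VSS/d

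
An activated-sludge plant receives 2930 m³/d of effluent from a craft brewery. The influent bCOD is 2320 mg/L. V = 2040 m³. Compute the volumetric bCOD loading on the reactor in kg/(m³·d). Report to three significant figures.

Volumetric loading L_v = Q·S₀ / V = 2930 × 2320 g/m³ / 2040 m³ = 3332 g/(m³·d) = 3.332 kg bCOD/(m³·d).

L_v ≈ 3.33 kg bCOD/(m³·d)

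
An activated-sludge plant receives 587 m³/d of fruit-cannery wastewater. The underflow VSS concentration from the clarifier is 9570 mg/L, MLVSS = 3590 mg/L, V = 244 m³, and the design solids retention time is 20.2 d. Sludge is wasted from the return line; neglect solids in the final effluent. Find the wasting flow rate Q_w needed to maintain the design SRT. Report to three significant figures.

Q_w ≈ 4.53 m³/d

Wasting from the return line (neglecting effluent solids): Q_w = V·X / (θ_c·X_r) = 244.0 × 3590 / (20.2 × 9570) = 4.531 m³/d.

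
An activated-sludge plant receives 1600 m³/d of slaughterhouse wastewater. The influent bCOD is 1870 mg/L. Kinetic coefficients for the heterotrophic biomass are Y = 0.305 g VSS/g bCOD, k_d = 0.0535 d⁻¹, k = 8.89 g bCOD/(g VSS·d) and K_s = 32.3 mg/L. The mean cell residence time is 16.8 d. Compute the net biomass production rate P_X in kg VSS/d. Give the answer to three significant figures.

P_X ≈ 480 kg VSS/d

For a completely mixed reactor with recycle the Lawrence–McCarty relation gives S = K_s·(1 + k_d·θ_c) / [θ_c·(Y·k − k_d) − 1] = 32.3 × (1 + 0.0535 × 16.8) / [16.8 × (0.305 × 8.89 − 0.0535) − 1] = 61.33 / 43.65 = 1.405 mg/L.
The observed yield is Y_obs = Y/(1 + k_d·θ_c) = 0.305 / (1 + 0.0535 × 16.8) = 0.305 / 1.899 = 0.1606 g VSS per g bCOD removed.
Mass of bCOD removed per day: Q(S₀ − S) = 1600 × 1869 g/m³ = 2990 kg/d.
So the net sludge growth is P_X = 0.1606 × 2990 = 480.2 kg VSS/d.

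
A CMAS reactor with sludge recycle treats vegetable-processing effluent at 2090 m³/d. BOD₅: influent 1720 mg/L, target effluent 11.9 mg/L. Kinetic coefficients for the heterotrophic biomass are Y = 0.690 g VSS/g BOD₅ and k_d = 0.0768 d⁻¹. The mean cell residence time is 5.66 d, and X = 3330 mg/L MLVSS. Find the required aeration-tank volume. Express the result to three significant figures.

Rearranging the biomass balance for a CMAS with decay, V = Y·Q·ΔS·θ_c / [X·(1+k_d θ_c)] = 0.690 × 2090 × (1720 − 11.9) × 5.66 / [3330 × (1 + 0.0768 × 5.66)] = 1.39×10^7 / 4778 = 2918 m³.

V ≈ 2920 m³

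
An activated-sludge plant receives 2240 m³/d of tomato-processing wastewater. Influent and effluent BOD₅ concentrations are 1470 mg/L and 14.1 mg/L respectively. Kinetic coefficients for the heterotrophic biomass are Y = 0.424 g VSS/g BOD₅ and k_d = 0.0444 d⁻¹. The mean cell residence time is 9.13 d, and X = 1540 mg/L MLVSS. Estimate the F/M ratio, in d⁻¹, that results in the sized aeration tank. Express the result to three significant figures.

From the SRT design equation V = Y Q (S₀−S) θ_c / [X (1 + k_d θ_c)] = 0.424 × 2240 × (1470 − 14.1) × 9.13 / [1540 × (1 + 0.0444 × 9.13)] = 1.26×10^7 / 2164 = 5833 m³.
Food-to-microorganism ratio F/M = Q S₀ / (V X) = 2240 × 1470 / (5833 × 1540) = 0.3666 d⁻¹.

F/M ≈ 0.367 d⁻¹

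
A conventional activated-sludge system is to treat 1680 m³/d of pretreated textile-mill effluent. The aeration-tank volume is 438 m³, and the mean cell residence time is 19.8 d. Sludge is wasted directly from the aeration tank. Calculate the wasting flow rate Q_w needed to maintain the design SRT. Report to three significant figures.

Q_w ≈ 22.1 m³/d

With mixed-liquor wasting, θ_c = V/Q_w, so Q_w = V/θ_c = 438.0/19.8 = 22.12 m³/d.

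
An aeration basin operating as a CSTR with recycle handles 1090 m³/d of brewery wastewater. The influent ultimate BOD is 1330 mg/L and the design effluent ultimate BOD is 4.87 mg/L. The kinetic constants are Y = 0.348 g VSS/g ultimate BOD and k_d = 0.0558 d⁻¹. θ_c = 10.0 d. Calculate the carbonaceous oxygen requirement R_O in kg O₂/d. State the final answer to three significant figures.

The observed yield is Y_obs = Y/(1 + k_d·θ_c) = 0.348 / (1 + 0.0558 × 10.0) = 0.348 / 1.558 = 0.2234 g VSS per g ultimate BOD removed.
ΔS = 1330 − 4.87 = 1325 mg/L, so the substrate removal rate is 1090 × 1325/1000 = 1444 kg ultimate BOD/d.
Biomass synthesised: P_X = Y_obs × 1444 = 322.6 kg VSS/d.
R_O = Q·(S₀ − S) − 1.42·P_X = 1444 − 1.42 × 322.6 = 986.3 kg O₂/d.

R_O ≈ 986 kg O₂/d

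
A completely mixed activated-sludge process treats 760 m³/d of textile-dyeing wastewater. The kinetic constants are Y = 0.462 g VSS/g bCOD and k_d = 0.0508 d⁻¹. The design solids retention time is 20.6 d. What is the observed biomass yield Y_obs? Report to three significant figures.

Correct the yield for decay: Y_obs = Y/(1 + k_d θ_c) = 0.462 / (1 + 0.0508 × 20.6) = 0.462 / 2.046 = 0.2258.

Y_obs ≈ 0.226 g VSS/g bCOD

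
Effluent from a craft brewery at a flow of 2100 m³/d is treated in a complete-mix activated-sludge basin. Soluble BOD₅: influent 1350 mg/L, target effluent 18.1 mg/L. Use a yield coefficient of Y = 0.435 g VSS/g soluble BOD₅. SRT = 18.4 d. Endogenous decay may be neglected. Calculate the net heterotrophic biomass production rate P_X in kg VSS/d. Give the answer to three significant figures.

No decay correction is needed, so Y_obs = Y = 0.435.
Mass of soluble BOD₅ removed per day: Q(S₀ − S) = 2100 × 1332 g/m³ = 2797 kg/d.
Net biomass production P_X = Y_obs × Q·(S₀ − S) = 0.4350 × 2797 = 1217 kg VSS/d.

P_X ≈ 1220 kg VSS/d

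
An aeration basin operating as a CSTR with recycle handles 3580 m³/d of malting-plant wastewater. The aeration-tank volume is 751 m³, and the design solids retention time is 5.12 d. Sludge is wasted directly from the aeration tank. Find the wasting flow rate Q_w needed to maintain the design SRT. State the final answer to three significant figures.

Q_w ≈ 147 m³/d

For wasting at MLVSS concentration, Q_w = V/θ_c = 751.0/5.12 = 146.7 m³/d.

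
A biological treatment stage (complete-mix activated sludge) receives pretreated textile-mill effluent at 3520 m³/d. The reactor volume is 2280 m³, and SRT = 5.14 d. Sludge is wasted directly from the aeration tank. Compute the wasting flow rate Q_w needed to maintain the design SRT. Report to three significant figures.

For wasting at MLVSS concentration, Q_w = V/θ_c = 2280/5.14 = 443.6 m³/d.

Q_w ≈ 444 m³/d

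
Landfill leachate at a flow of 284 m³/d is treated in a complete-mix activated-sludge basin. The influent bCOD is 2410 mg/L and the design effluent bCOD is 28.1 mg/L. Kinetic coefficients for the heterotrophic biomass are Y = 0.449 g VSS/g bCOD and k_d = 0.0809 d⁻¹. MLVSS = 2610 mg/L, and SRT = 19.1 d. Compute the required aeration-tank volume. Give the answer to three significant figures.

V ≈ 873 m³

Rearranging the biomass balance for a CMAS with decay, V = Y·Q·ΔS·θ_c / [X·(1+k_d θ_c)] = 0.449 × 284 × (2410 − 28.1) × 19.1 / [2610 × (1 + 0.0809 × 19.1)] = 5.8×10^6 / 6643 = 873.3 m³.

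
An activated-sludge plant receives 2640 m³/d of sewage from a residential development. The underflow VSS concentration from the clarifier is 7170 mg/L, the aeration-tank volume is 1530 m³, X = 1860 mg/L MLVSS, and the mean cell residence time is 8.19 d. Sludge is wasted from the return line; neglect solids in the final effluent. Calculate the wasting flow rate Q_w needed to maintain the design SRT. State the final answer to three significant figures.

Q_w ≈ 48.5 m³/d

Wasting from the return line (neglecting effluent solids): Q_w = V·X / (θ_c·X_r) = 1530 × 1860 / (8.19 × 7170) = 48.46 m³/d.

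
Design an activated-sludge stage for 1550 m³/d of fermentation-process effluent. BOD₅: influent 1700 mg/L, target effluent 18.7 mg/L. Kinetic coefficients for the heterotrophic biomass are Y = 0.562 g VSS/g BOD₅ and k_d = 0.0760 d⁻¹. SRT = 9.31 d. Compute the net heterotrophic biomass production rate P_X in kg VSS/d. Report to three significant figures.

Correct the yield for decay: Y_obs = Y/(1 + k_d θ_c) = 0.562 / (1 + 0.0760 × 9.31) = 0.562 / 1.708 = 0.3291.
Mass of BOD₅ removed per day: Q(S₀ − S) = 1550 × 1681 g/m³ = 2606 kg/d.
Net biomass production P_X = Y_obs × Q·(S₀ − S) = 0.3291 × 2606 = 857.7 kg VSS/d.

P_X ≈ 858 kg VSS/d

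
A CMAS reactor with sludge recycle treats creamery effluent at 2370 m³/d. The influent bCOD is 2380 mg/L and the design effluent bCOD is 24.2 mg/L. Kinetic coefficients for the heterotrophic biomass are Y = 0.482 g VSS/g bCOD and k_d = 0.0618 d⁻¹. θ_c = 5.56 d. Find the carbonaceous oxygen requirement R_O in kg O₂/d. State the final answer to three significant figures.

Correct the yield for decay: Y_obs = Y/(1 + k_d θ_c) = 0.482 / (1 + 0.0618 × 5.56) = 0.482 / 1.344 = 0.3587.
Q·(S₀ − S) = 2370 × (2380 − 24.2) × 10⁻³ = 5583 kg/d removed.
Net sludge production P_X = 0.3587 × 5583 = 2003 kg VSS/d.
Carbonaceous O₂ demand = substrate oxidised − cell-mass equivalent = 5583 − 1.42 × 2003 = 2739 kg O₂/d.

R_O ≈ 2740 kg O₂/d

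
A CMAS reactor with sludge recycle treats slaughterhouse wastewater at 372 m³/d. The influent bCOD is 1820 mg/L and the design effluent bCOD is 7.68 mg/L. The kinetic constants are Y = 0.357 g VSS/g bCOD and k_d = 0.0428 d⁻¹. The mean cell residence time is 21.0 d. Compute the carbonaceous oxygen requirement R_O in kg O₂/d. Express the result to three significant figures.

R_O ≈ 494 kg O₂/d

Correct the yield for decay: Y_obs = Y/(1 + k_d θ_c) = 0.357 / (1 + 0.0428 × 21.0) = 0.357 / 1.899 = 0.1880.
Substrate removed = Q·(S₀ − S) = 372 m³/d × (1820 − 7.68) g/m³ = 6.74×10^5 g/d = 674.2 kg/d.
P_X = Y_obs·Q·(S₀ − S) = 0.1880 × 674.2 = 126.8 kg VSS/d.
Carbonaceous O₂ demand = substrate oxidised − cell-mass equivalent = 674.2 − 1.42 × 126.8 = 494.2 kg O₂/d.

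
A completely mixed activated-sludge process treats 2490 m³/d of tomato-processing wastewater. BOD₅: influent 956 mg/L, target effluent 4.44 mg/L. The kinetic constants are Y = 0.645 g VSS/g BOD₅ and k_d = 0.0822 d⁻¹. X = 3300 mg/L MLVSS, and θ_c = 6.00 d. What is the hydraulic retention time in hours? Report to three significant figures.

Rearranging the biomass balance for a CMAS with decay, V = Y·Q·ΔS·θ_c / [X·(1+k_d θ_c)] = 0.645 × 2490 × (956 − 4.44) × 6.00 / [3300 × (1 + 0.0822 × 6.00)] = 9.17×10^6 / 4928 = 1861 m³.
Hydraulic retention time τ = V/Q = 1861 / 2490 = 0.7473 d = 17.94 h.

τ ≈ 17.9 h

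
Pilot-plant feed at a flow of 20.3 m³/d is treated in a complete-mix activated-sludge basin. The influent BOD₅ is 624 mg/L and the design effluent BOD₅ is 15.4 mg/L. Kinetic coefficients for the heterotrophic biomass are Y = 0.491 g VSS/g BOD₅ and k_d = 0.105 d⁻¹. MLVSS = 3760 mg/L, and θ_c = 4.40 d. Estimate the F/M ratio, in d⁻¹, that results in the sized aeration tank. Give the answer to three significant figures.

From the SRT design equation V = Y Q (S₀−S) θ_c / [X (1 + k_d θ_c)] = 0.491 × 20.3 × (624 − 15.4) × 4.40 / [3760 × (1 + 0.105 × 4.40)] = 2.67×10^4 / 5497 = 4.855 m³.
F/M = Q·S₀ / (V·X) = 20.3 × 624 / (4.855 × 3760) = 0.6939 g BOD₅·(g VSS·d)⁻¹.

F/M ≈ 0.694 d⁻¹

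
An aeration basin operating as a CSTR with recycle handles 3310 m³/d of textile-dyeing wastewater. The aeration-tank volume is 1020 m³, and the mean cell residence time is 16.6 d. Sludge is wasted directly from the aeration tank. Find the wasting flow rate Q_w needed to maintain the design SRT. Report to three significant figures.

Q_w ≈ 61.4 m³/d

Wasting from the aeration tank: Q_w = V / θ_c = 1020 / 16.6 = 61.45 m³/d.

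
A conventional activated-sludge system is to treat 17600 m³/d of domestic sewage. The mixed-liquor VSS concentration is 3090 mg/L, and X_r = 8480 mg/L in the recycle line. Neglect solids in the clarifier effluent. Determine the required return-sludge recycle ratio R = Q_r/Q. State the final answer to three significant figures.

Mass balance around the secondary clarifier (neglecting effluent solids): R = X / (X_r − X) = 3090 / (8480 − 3090) = 0.5733.

R ≈ 0.573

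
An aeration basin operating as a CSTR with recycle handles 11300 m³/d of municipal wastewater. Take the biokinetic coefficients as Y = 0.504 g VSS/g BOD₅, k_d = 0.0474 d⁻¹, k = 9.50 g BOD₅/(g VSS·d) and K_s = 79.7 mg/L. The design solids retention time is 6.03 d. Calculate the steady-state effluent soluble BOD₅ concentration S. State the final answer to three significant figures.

S ≈ 3.71 mg/L

Effluent substrate depends only on kinetics and SRT: S = K_s(1 + k_d θ_c) / [θ_c(Yk − k_d) − 1] = 79.7 × (1 + 0.0474 × 6.03) / [6.03 × (0.504 × 9.50 − 0.0474) − 1] = 102.5 / 27.59 = 3.715 mg/L.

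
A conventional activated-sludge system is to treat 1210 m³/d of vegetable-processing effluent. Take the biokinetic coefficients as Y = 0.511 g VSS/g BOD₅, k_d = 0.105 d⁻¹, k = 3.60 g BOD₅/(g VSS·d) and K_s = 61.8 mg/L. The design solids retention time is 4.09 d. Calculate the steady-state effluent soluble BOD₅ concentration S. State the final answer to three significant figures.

Effluent substrate depends only on kinetics and SRT: S = K_s(1 + k_d θ_c) / [θ_c(Yk − k_d) − 1] = 61.8 × (1 + 0.105 × 4.09) / [4.09 × (0.511 × 3.60 − 0.105) − 1] = 88.34 / 6.095 = 14.50 mg/L.

S ≈ 14.5 mg/L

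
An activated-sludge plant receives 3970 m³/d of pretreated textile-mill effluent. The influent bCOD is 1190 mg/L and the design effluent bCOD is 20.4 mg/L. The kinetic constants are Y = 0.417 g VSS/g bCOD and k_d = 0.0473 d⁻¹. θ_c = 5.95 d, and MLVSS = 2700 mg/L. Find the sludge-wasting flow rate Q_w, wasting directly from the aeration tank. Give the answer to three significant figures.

Rearranging the biomass balance for a CMAS with decay, V = Y·Q·ΔS·θ_c / [X·(1+k_d θ_c)] = 0.417 × 3970 × (1190 − 20.4) × 5.95 / [2700 × (1 + 0.0473 × 5.95)] = 1.15×10^7 / 3460 = 3330 m³.
With mixed-liquor wasting, θ_c = V/Q_w, so Q_w = V/θ_c = 3330/5.95 = 559.6 m³/d.

Q_w ≈ 560 m³/d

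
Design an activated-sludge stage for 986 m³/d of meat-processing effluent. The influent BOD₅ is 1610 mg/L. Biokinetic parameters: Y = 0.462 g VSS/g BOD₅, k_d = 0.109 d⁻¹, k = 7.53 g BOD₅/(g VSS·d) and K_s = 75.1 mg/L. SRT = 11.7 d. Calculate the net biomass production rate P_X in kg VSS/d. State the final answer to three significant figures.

P_X ≈ 321 kg VSS/d

For a completely mixed reactor with recycle the Lawrence–McCarty relation gives S = K_s·(1 + k_d·θ_c) / [θ_c·(Y·k − k_d) − 1] = 75.1 × (1 + 0.109 × 11.7) / [11.7 × (0.462 × 7.53 − 0.109) − 1] = 170.9 / 38.43 = 4.447 mg/L.
Observed yield with endogenous decay: Y_obs = Y / (1 + k_d·θ_c) = 0.462 / (1 + 0.109 × 11.7) = 0.462 / 2.275 = 0.2031 g VSS/g BOD₅.
Mass of BOD₅ removed per day: Q(S₀ − S) = 986 × 1606 g/m³ = 1583 kg/d.
So the net sludge growth is P_X = 0.2031 × 1583 = 321.4 kg VSS/d.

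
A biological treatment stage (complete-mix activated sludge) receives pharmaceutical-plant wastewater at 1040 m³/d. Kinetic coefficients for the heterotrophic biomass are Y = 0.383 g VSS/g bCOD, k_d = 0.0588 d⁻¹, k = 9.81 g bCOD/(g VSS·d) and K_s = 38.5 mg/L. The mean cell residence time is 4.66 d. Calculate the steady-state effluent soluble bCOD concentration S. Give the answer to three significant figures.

Effluent substrate depends only on kinetics and SRT: S = K_s(1 + k_d θ_c) / [θ_c(Yk − k_d) − 1] = 38.5 × (1 + 0.0588 × 4.66) / [4.66 × (0.383 × 9.81 − 0.0588) − 1] = 49.05 / 16.23 = 3.021 mg/L.

S ≈ 3.02 mg/L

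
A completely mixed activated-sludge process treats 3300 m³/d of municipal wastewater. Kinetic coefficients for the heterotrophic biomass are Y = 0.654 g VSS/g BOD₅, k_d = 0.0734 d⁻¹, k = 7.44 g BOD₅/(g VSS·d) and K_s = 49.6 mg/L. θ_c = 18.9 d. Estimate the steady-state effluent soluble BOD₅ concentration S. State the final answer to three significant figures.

Effluent substrate depends only on kinetics and SRT: S = K_s(1 + k_d θ_c) / [θ_c(Yk − k_d) − 1] = 49.6 × (1 + 0.0734 × 18.9) / [18.9 × (0.654 × 7.44 − 0.0734) − 1] = 118.4 / 89.58 = 1.322 mg/L.

S ≈ 1.32 mg/L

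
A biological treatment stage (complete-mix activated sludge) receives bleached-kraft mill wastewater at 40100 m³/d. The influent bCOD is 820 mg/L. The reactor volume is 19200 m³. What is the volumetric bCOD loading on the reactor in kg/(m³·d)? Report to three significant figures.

L_v ≈ 1.71 kg bCOD/(m³·d)

Applied bCOD load per unit volume = Q·S₀/V = (40100 × 820/1000)/19200 = 1.713 kg bCOD·m⁻³·d⁻¹.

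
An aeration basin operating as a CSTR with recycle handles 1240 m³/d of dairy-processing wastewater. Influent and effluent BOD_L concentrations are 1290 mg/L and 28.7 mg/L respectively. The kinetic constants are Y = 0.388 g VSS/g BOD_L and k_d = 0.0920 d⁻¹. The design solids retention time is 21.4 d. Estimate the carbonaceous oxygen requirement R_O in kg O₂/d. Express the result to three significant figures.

Correct the yield for decay: Y_obs = Y/(1 + k_d θ_c) = 0.388 / (1 + 0.0920 × 21.4) = 0.388 / 2.969 = 0.1307.
ΔS = 1290 − 28.7 = 1261 mg/L, so the substrate removal rate is 1240 × 1261/1000 = 1564 kg BOD_L/d.
Biomass synthesised: P_X = Y_obs × 1564 = 204.4 kg VSS/d.
R_O = Q·(S₀ − S) − 1.42·P_X = 1564 − 1.42 × 204.4 = 1274 kg O₂/d.

R_O ≈ 1270 kg O₂/d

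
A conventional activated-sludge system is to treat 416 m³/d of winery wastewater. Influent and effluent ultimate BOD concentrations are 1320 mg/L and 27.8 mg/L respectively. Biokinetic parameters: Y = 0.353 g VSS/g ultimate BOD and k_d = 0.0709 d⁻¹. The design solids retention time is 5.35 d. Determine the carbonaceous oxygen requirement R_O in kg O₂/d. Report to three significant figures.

R_O ≈ 342 kg O₂/d

Correct the yield for decay: Y_obs = Y/(1 + k_d θ_c) = 0.353 / (1 + 0.0709 × 5.35) = 0.353 / 1.379 = 0.2559.
Mass of ultimate BOD removed per day: Q(S₀ − S) = 416 × 1292 g/m³ = 537.6 kg/d.
P_X = Y_obs·Q·(S₀ − S) = 0.2559 × 537.6 = 137.6 kg VSS/d.
R_O = Q·ΔS − 1.42 P_X = 537.6 − 195.4 = 342.2 kg O₂/d.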